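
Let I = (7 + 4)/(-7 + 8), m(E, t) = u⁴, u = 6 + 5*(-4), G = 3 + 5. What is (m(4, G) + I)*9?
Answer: 345843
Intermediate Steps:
G = 8
u = -14 (u = 6 - 20 = -14)
m(E, t) = 38416 (m(E, t) = (-14)⁴ = 38416)
I = 11 (I = 11/1 = 11*1 = 11)
(m(4, G) + I)*9 = (38416 + 11)*9 = 38427*9 = 345843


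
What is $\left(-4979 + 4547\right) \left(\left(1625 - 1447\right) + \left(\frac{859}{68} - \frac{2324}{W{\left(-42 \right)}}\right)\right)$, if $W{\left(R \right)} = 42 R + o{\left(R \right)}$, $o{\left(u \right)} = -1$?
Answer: $- \frac{2488074516}{30005} \approx -82922.0$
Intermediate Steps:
$W{\left(R \right)} = -1 + 42 R$ ($W{\left(R \right)} = 42 R - 1 = -1 + 42 R$)
$\left(-4979 + 4547\right) \left(\left(1625 - 1447\right) + \left(\frac{859}{68} - \frac{2324}{W{\left(-42 \right)}}\right)\right) = \left(-4979 + 4547\right) \left(\left(1625 - 1447\right) + \left(\frac{859}{68} - \frac{2324}{-1 + 42 \left(-42\right)}\right)\right) = - 432 \left(178 + \left(859 \cdot \frac{1}{68} - \frac{2324}{-1 - 1764}\right)\right) = - 432 \left(178 + \left(\frac{859}{68} - \frac{2324}{-1765}\right)\right) = - 432 \left(178 + \left(\frac{859}{68} - - \frac{2324}{1765}\right)\right) = - 432 \left(178 + \left(\frac{859}{68} + \frac{2324}{1765}\right)\right) = - 432 \left(178 + \frac{1674167}{120020}\right) = \left(-432\right) \frac{23037727}{120020} = - \frac{2488074516}{30005}$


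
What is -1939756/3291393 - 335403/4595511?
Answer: -477053005795/720268225563 ≈ -0.66233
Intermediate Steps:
-1939756/3291393 - 335403/4595511 = -1939756*1/3291393 - 335403*1/4595511 = -277108/470199 - 111801/1531837 = -477053005795/720268225563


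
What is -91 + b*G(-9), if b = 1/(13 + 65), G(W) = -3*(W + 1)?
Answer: -1179/13 ≈ -90.692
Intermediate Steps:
G(W) = -3 - 3*W (G(W) = -3*(1 + W) = -3 - 3*W)
b = 1/78 ≈ 0.012821
-91 + b*G(-9) = -91 + (-3 - 3*(-9))/78 = -91 + (-3 + 27)/78 = -91 + (1/78)*24 = -91 + 4/13 = -1179/13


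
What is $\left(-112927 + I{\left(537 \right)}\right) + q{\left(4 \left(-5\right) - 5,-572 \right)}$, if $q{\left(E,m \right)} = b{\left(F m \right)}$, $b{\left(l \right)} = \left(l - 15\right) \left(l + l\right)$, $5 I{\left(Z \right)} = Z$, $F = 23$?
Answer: $\frac{1732212662}{5} \approx 3.4644 \cdot 10^{8}$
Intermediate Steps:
$I{\left(Z \right)} = \frac{Z}{5}$
$b{\left(l \right)} = 2 l \left(-15 + l\right)$ ($b{\left(l \right)} = \left(-15 + l\right) 2 l = 2 l \left(-15 + l\right)$)
$q{\left(E,m \right)} = 46 m \left(-15 + 23 m\right)$ ($q{\left(E,m \right)} = 2 \cdot 23 m \left(-15 + 23 m\right) = 46 m \left(-15 + 23 m\right)$)
$\left(-112927 + I{\left(537 \right)}\right) + q{\left(4 \left(-5\right) - 5,-572 \right)} = \left(-112927 + \frac{1}{5} \cdot 537\right) + 46 \left(-572\right) \left(-15 + 23 \left(-572\right)\right) = \left(-112927 + \frac{537}{5}\right) + 46 \left(-572\right) \left(-15 - 13156\right) = - \frac{564098}{5} + 46 \left(-572\right) \left(-13171\right) = - \frac{564098}{5} + 346555352 = \frac{1732212662}{5}$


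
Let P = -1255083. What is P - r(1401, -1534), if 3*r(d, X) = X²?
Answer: -6118405/3 ≈ -2.0395e+6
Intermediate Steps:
r(d, X) = X²/3
P - r(1401, -1534) = -1255083 - (-1534)²/3 = -1255083 - 2353156/3 = -6118405/3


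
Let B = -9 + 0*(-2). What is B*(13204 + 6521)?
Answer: -177525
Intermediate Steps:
B = -9 (B = -9 + 0 = -9)
B*(13204 + 6521) = -9*(13204 + 6521) = -9*19725 = -177525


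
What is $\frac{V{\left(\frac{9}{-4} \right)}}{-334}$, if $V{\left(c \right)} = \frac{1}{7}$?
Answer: $- \frac{1}{2338} \approx -0.00042772$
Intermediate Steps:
$V{\left(c \right)} = \frac{1}{7}$
$\frac{V{\left(\frac{9}{-4} \right)}}{-334} = \frac{1}{7 \left(-334\right)} = \frac{1}{7} \left(- \frac{1}{334}\right) = - \frac{1}{2338}$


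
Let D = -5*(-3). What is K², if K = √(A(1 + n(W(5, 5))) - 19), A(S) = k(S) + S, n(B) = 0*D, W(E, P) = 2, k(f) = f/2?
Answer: -35/2 ≈ -17.500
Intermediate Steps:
k(f) = f/2 (k(f) = f*(½) = f/2)
D = 15
n(B) = 0 (n(B) = 0*15 = 0)
A(S) = 3*S/2 (A(S) = S/2 + S = 3*S/2)
K = I*√70/2 (K = √(3*(1 + 0)/2 - 19) = √((3/2)*1 - 19) = √(3/2 - 19) = √(-35/2) = I*√70/2 ≈ 4.1833*I)
K² = (I*√70/2)² = -35/2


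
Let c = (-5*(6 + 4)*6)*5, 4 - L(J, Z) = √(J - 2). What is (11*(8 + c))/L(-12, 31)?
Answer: -32824/15 - 8206*I*√14/15 ≈ -2188.3 - 2046.9*I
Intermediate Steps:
L(J, Z) = 4 - √(-2 + J) (L(J, Z) = 4 - √(J - 2) = 4 - √(-2 + J))
c = -1500 (c = (-5*10*6)*5 = -50*6*5 = -300*5 = -1500)
(11*(8 + c))/L(-12, 31) = (11*(8 - 1500))/(4 - √(-2 - 12)) = (11*(-1492))/(4 - √(-14)) = -16412/(4 - I*√14)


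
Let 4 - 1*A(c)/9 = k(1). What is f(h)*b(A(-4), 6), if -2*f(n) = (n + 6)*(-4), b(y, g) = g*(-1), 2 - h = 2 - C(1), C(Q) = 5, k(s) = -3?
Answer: -132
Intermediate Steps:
A(c) = 63 (A(c) = 36 - 9*(-3) = 36 + 27 = 63)
h = 5 (h = 2 - (2 - 1*5) = 2 - (2 - 5) = 2 - 1*(-3) = 2 + 3 = 5)
b(y, g) = -g
f(n) = 12 + 2*n (f(n) = -(n + 6)*(-4)/2 = -(6 + n)*(-4)/2 = -(-24 - 4*n)/2 = 12 + 2*n)
f(h)*b(A(-4), 6) = (12 + 2*5)*(-1*6) = (12 + 10)*(-6) = 22*(-6) = -132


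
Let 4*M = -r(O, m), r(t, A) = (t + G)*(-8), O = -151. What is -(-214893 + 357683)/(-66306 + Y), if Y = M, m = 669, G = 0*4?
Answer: 71395/33304 ≈ 2.1437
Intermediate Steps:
G = 0
r(t, A) = -8*t (r(t, A) = (t + 0)*(-8) = t*(-8) = -8*t)
M = -302 (M = (-(-8)*(-151))/4 = (-1*1208)/4 = (¼)*(-1208) = -302)
Y = -302
-(-214893 + 357683)/(-66306 + Y) = -(-214893 + 357683)/(-66306 - 302) = -142790/(-66608) = -142790*(-1)/66608 = -1*(-71395/33304) = 71395/33304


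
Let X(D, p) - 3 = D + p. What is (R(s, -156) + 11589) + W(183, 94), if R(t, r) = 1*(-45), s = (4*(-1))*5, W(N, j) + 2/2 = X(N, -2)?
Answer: 11727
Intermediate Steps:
X(D, p) = 3 + D + p (X(D, p) = 3 + (D + p) = 3 + D + p)
W(N, j) = N (W(N, j) = -1 + (3 + N - 2) = -1 + (1 + N) = N)
s = -20 (s = -4*5 = -20)
R(t, r) = -45
(R(s, -156) + 11589) + W(183, 94) = (-45 + 11589) + 183 = 11544 + 183 = 11727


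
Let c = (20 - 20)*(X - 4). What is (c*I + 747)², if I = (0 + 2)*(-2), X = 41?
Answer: 558009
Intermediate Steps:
c = 0 (c = (20 - 20)*(41 - 4) = 0*37 = 0)
I = -4 (I = 2*(-2) = -4)
(c*I + 747)² = (0*(-4) + 747)² = (0 + 747)² = 747² = 558009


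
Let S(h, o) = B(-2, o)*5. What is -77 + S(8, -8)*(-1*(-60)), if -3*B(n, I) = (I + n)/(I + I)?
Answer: -279/2 ≈ -139.50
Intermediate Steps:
B(n, I) = -(I + n)/(6*I) (B(n, I) = -(I + n)/(3*(I + I)) = -(I + n)/(3*(2*I)) = -(I + n)*1/(2*I)/3 = -(I + n)/(6*I))
S(h, o) = 5*(2 - o)/(6*o) (S(h, o) = ((-o - 1*(-2))/(6*o))*5 = ((-o + 2)/(6*o))*5 = ((2 - o)/(6*o))*5 = 5*(2 - o)/(6*o))
-77 + S(8, -8)*(-1*(-60)) = -77 + ((⅚)*(2 - 1*(-8))/(-8))*(-1*(-60)) = -77 + ((⅚)*(-⅛)*(2 + 8))*60 = -77 + ((⅚)*(-⅛)*10)*60 = -77 - 25/24*60 = -77 - 125/2 = -279/2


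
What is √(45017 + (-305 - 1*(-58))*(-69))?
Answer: 2*√15515 ≈ 249.12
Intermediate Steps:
√(45017 + (-305 - 1*(-58))*(-69)) = √(45017 + (-305 + 58)*(-69)) = √(45017 - 247*(-69)) = √(45017 + 17043) = √62060 = 2*√15515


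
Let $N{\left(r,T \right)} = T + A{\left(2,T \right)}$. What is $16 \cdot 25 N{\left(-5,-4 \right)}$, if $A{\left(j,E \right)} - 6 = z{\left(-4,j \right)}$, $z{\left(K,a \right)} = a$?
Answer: $1600$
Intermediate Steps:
$A{\left(j,E \right)} = 6 + j$
$N{\left(r,T \right)} = 8 + T$ ($N{\left(r,T \right)} = T + \left(6 + 2\right) = T + 8 = 8 + T$)
$16 \cdot 25 N{\left(-5,-4 \right)} = 16 \cdot 25 \left(8 - 4\right) = 400 \cdot 4 = 1600$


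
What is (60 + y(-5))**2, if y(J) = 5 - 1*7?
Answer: 3364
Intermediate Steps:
y(J) = -2 (y(J) = 5 - 7 = -2)
(60 + y(-5))**2 = (60 - 2)**2 = 58**2 = 3364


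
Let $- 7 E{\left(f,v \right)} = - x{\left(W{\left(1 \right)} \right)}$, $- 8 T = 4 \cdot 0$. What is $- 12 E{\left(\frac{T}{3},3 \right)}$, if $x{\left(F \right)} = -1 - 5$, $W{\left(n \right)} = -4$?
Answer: $\frac{72}{7} \approx 10.286$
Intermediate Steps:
$x{\left(F \right)} = -6$
$T = 0$ ($T = - \frac{4 \cdot 0}{8} = \left(- \frac{1}{8}\right) 0 = 0$)
$E{\left(f,v \right)} = - \frac{6}{7}$ ($E{\left(f,v \right)} = - \frac{\left(-1\right) \left(-6\right)}{7} = \left(- \frac{1}{7}\right) 6 = - \frac{6}{7}$)
$- 12 E{\left(\frac{T}{3},3 \right)} = \left(-12\right) \left(- \frac{6}{7}\right) = \frac{72}{7}$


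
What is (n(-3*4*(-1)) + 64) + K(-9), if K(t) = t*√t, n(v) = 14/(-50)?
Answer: 1593/25 - 27*I ≈ 63.72 - 27.0*I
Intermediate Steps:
n(v) = -7/25 (n(v) = 14*(-1/50) = -7/25)
K(t) = t^(3/2)
(n(-3*4*(-1)) + 64) + K(-9) = (-7/25 + 64) + (-9)^(3/2) = 1593/25 - 27*I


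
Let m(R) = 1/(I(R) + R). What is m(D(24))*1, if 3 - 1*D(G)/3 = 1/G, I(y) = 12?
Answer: 8/167 ≈ 0.047904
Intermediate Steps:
D(G) = 9 - 3/G
m(R) = 1/(12 + R)
m(D(24))*1 = 1/(12 + (9 - 3/24)) = 1/(12 + (9 - 3*1/24)) = 1/(12 + (9 - 1/8)) = 1/(12 + 71/8) = 1/(167/8) = (8/167)*1 = 8/167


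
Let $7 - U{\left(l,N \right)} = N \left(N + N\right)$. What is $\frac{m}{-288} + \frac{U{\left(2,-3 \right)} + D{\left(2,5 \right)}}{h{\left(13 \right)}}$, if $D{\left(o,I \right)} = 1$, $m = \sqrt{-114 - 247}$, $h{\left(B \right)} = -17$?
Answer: $\frac{10}{17} - \frac{19 i}{288} \approx 0.58823 - 0.065972 i$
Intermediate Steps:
$U{\left(l,N \right)} = 7 - 2 N^{2}$ ($U{\left(l,N \right)} = 7 - N \left(N + N\right) = 7 - N 2 N = 7 - 2 N^{2}$)
$m = 19 i$ ($m = \sqrt{-361} = 19 i \approx 19.0 i$)
$\frac{m}{-288} + \frac{U{\left(2,-3 \right)} + D{\left(2,5 \right)}}{h{\left(13 \right)}} = \frac{19 i}{-288} + \frac{\left(7 - 2 \left(-3\right)^{2}\right) + 1}{-17} = 19 i \left(- \frac{1}{288}\right) + \left(\left(7 - 18\right) + 1\right) \left(- \frac{1}{17}\right) = - \frac{19 i}{288} + \left(\left(7 - 18\right) + 1\right) \left(- \frac{1}{17}\right) = - \frac{19 i}{288} + \left(-11 + 1\right) \left(- \frac{1}{17}\right) = - \frac{19 i}{288} - - \frac{10}{17} = - \frac{19 i}{288} + \frac{10}{17} = \frac{10}{17} - \frac{19 i}{288}$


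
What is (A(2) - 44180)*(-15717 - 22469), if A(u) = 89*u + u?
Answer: 1680184000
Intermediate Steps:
A(u) = 90*u
(A(2) - 44180)*(-15717 - 22469) = (90*2 - 44180)*(-15717 - 22469) = (180 - 44180)*(-38186) = -44000*(-38186) = 1680184000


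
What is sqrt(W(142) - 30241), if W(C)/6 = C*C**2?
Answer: sqrt(17149487) ≈ 4141.2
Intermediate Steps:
W(C) = 6*C**3 (W(C) = 6*(C*C**2) = 6*C**3)
sqrt(W(142) - 30241) = sqrt(6*142**3 - 30241) = sqrt(6*2863288 - 30241) = sqrt(17179728 - 30241) = sqrt(17149487)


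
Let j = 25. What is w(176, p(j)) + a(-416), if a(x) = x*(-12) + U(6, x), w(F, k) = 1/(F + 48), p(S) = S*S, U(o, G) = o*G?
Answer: 559105/224 ≈ 2496.0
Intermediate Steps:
U(o, G) = G*o
p(S) = S²
w(F, k) = 1/(48 + F)
a(x) = -6*x (a(x) = x*(-12) + x*6 = -12*x + 6*x = -6*x)
w(176, p(j)) + a(-416) = 1/(48 + 176) - 6*(-416) = 1/224 + 2496 = 559105/224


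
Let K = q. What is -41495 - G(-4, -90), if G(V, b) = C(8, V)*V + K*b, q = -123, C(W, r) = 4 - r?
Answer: -52533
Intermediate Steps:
K = -123
G(V, b) = -123*b + V*(4 - V) (G(V, b) = (4 - V)*V - 123*b = V*(4 - V) - 123*b = -123*b + V*(4 - V))
-41495 - G(-4, -90) = -41495 - (-123*(-90) - 1*(-4)*(-4 - 4)) = -41495 - (11070 - 1*(-4)*(-8)) = -41495 - (11070 - 32) = -41495 - 1*11038 = -41495 - 11038 = -52533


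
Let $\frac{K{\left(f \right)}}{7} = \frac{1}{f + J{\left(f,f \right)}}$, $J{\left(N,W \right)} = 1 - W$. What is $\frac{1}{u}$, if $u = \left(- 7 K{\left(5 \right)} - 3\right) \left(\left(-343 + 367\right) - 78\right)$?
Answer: $\frac{1}{2808} \approx 0.00035613$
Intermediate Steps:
$K{\left(f \right)} = 7$ ($K{\left(f \right)} = \frac{7}{f - \left(-1 + f\right)} = \frac{7}{1} = 7 \cdot 1 = 7$)
$u = 2808$ ($u = \left(\left(-7\right) 7 - 3\right) \left(\left(-343 + 367\right) - 78\right) = \left(-49 - 3\right) \left(24 - 78\right) = \left(-52\right) \left(-54\right) = 2808$)
$\frac{1}{u} = \frac{1}{2808}$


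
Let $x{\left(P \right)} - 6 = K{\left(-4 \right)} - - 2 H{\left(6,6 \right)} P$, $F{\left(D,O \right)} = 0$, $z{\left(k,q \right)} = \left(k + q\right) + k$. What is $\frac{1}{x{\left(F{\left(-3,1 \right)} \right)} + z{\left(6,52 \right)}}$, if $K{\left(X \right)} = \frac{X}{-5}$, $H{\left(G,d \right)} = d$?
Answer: $\frac{5}{354} \approx 0.014124$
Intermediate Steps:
$z{\left(k,q \right)} = q + 2 k$
$K{\left(X \right)} = - \frac{X}{5}$ ($K{\left(X \right)} = X \left(- \frac{1}{5}\right) = - \frac{X}{5}$)
$x{\left(P \right)} = \frac{34}{5} + 12 P$ ($x{\left(P \right)} = 6 - \left(- \frac{4}{5} + \left(-2\right) 6 P\right) = 6 - \left(- \frac{4}{5} - 12 P\right) = 6 + \left(\frac{4}{5} + 12 P\right) = \frac{34}{5} + 12 P$)
$\frac{1}{x{\left(F{\left(-3,1 \right)} \right)} + z{\left(6,52 \right)}} = \frac{1}{\left(\frac{34}{5} + 12 \cdot 0\right) + \left(52 + 2 \cdot 6\right)} = \frac{1}{\left(\frac{34}{5} + 0\right) + \left(52 + 12\right)} = \frac{1}{\frac{34}{5} + 64} = \frac{1}{\frac{354}{5}} = \frac{5}{354}$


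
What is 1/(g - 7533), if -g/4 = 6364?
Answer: -1/32989 ≈ -3.0313e-5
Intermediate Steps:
g = -25456 (g = -4*6364 = -25456)
1/(g - 7533) = 1/(-25456 - 7533) = 1/(-32989) = -1/32989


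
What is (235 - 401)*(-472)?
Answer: 78352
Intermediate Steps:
(235 - 401)*(-472) = -166*(-472) = 78352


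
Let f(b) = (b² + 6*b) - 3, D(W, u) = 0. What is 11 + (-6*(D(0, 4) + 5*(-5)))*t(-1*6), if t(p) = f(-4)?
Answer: -1639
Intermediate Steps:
f(b) = -3 + b² + 6*b
t(p) = -11 (t(p) = -3 + (-4)² + 6*(-4) = -3 + 16 - 24 = -11)
11 + (-6*(D(0, 4) + 5*(-5)))*t(-1*6) = 11 - 6*(0 + 5*(-5))*(-11) = 11 - 6*(0 - 25)*(-11) = 11 - 6*(-25)*(-11) = 11 + 150*(-11) = 11 - 1650 = -1639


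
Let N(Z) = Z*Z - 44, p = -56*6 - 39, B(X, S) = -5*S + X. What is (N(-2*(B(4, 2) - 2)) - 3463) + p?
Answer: -3626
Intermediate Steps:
B(X, S) = X - 5*S
p = -375 (p = -336 - 39 = -375)
N(Z) = -44 + Z**2 (N(Z) = Z**2 - 44 = -44 + Z**2)
(N(-2*(B(4, 2) - 2)) - 3463) + p = ((-44 + (-2*((4 - 5*2) - 2))**2) - 3463) - 375 = ((-44 + (-2*((4 - 10) - 2))**2) - 3463) - 375 = ((-44 + (-2*(-6 - 2))**2) - 3463) - 375 = ((-44 + (-2*(-8))**2) - 3463) - 375 = ((-44 + 16**2) - 3463) - 375 = ((-44 + 256) - 3463) - 375 = (212 - 3463) - 375 = -3251 - 375 = -3626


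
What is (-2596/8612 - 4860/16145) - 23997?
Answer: -166832220226/6952037 ≈ -23998.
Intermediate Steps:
(-2596/8612 - 4860/16145) - 23997 = (-2596*1/8612 - 4860*1/16145) - 23997 = (-649/2153 - 972/3229) - 23997 = -4188337/6952037 - 23997 = -166832220226/6952037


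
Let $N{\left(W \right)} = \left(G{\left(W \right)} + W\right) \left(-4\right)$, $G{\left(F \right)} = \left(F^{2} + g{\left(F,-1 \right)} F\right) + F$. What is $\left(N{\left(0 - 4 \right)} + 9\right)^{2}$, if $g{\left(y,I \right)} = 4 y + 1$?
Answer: $69169$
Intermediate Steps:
$g{\left(y,I \right)} = 1 + 4 y$
$G{\left(F \right)} = F + F^{2} + F \left(1 + 4 F\right)$ ($G{\left(F \right)} = \left(F^{2} + \left(1 + 4 F\right) F\right) + F = \left(F^{2} + F \left(1 + 4 F\right)\right) + F = F + F^{2} + F \left(1 + 4 F\right)$)
$N{\left(W \right)} = - 4 W - 4 W \left(2 + 5 W\right)$ ($N{\left(W \right)} = \left(W \left(2 + 5 W\right) + W\right) \left(-4\right) = \left(W + W \left(2 + 5 W\right)\right) \left(-4\right) = - 4 W - 4 W \left(2 + 5 W\right)$)
$\left(N{\left(0 - 4 \right)} + 9\right)^{2} = \left(4 \left(0 - 4\right) \left(-3 - 5 \left(0 - 4\right)\right) + 9\right)^{2} = \left(4 \left(-4\right) \left(-3 - -20\right) + 9\right)^{2} = \left(4 \left(-4\right) \left(-3 + 20\right) + 9\right)^{2} = \left(4 \left(-4\right) 17 + 9\right)^{2} = \left(-272 + 9\right)^{2} = \left(-263\right)^{2} = 69169$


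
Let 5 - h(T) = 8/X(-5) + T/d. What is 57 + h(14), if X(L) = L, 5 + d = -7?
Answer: 1943/30 ≈ 64.767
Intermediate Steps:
d = -12 (d = -5 - 7 = -12)
h(T) = 33/5 + T/12 (h(T) = 5 - (8/(-5) + T/(-12)) = 5 - (8*(-1/5) + T*(-1/12)) = 5 - (-8/5 - T/12) = 5 + (8/5 + T/12) = 33/5 + T/12)
57 + h(14) = 57 + (33/5 + (1/12)*14) = 57 + (33/5 + 7/6) = 57 + 233/30 = 1943/30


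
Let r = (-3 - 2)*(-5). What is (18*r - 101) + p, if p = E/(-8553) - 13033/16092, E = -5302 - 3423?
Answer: 16021167725/45878292 ≈ 349.21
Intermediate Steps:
E = -8725
r = 25 (r = -5*(-5) = 25)
p = 9643817/45878292 (p = -8725/(-8553) - 13033/16092 = -8725*(-1/8553) - 13033*1/16092 = 8725/8553 - 13033/16092 = 9643817/45878292 ≈ 0.21020)
(18*r - 101) + p = (18*25 - 101) + 9643817/45878292 = (450 - 101) + 9643817/45878292 = 349 + 9643817/45878292 = 16021167725/45878292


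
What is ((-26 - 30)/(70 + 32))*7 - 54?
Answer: -2950/51 ≈ -57.843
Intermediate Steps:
((-26 - 30)/(70 + 32))*7 - 54 = -56/102*7 - 54 = -56*1/102*7 - 54 = -28/51*7 - 54 = -196/51 - 54 = -2950/51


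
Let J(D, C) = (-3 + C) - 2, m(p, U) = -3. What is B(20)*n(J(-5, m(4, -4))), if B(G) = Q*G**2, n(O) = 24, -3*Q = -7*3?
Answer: 67200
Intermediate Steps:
Q = 7 (Q = -(-7)*3/3 = -1/3*(-21) = 7)
J(D, C) = -5 + C
B(G) = 7*G**2
B(20)*n(J(-5, m(4, -4))) = (7*20**2)*24 = (7*400)*24 = 2800*24 = 67200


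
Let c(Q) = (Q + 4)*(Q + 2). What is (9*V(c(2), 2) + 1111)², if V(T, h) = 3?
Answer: 1295044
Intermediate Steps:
c(Q) = (2 + Q)*(4 + Q) (c(Q) = (4 + Q)*(2 + Q) = (2 + Q)*(4 + Q))
(9*V(c(2), 2) + 1111)² = (9*3 + 1111)² = (27 + 1111)² = 1138² = 1295044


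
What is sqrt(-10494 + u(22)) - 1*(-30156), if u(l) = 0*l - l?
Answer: 30156 + 2*I*sqrt(2629) ≈ 30156.0 + 102.55*I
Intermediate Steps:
u(l) = -l (u(l) = 0 - l = -l)
sqrt(-10494 + u(22)) - 1*(-30156) = sqrt(-10494 - 1*22) - 1*(-30156) = sqrt(-10494 - 22) + 30156 = sqrt(-10516) + 30156 = 2*I*sqrt(2629) + 30156 = 30156 + 2*I*sqrt(2629)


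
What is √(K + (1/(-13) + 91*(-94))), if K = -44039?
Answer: I*√8888230/13 ≈ 229.33*I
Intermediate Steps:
√(K + (1/(-13) + 91*(-94))) = √(-44039 + (1/(-13) + 91*(-94))) = √(-44039 + (-1/13 - 8554)) = √(-44039 - 111203/13) = √(-683710/13) = I*√8888230/13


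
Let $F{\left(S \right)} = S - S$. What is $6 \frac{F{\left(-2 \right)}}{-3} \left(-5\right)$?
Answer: $0$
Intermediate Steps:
$F{\left(S \right)} = 0$
$6 \frac{F{\left(-2 \right)}}{-3} \left(-5\right) = 6 \frac{0}{-3} \left(-5\right) = 6 \cdot 0 \left(- \frac{1}{3}\right) \left(-5\right) = 6 \cdot 0 \left(-5\right) = 0 \left(-5\right) = 0$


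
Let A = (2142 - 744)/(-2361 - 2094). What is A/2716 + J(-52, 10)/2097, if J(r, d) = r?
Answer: -11705929/469874790 ≈ -0.024913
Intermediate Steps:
A = -466/1485 (A = 1398/(-4455) = 1398*(-1/4455) = -466/1485 ≈ -0.31380)
A/2716 + J(-52, 10)/2097 = -466/1485/2716 - 52/2097 = -466/1485*1/2716 - 52*1/2097 = -233/2016630 - 52/2097 = -11705929/469874790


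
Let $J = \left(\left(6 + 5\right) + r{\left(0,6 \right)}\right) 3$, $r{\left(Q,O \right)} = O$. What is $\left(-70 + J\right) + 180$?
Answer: $161$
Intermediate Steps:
$J = 51$ ($J = \left(\left(6 + 5\right) + 6\right) 3 = \left(11 + 6\right) 3 = 17 \cdot 3 = 51$)
$\left(-70 + J\right) + 180 = \left(-70 + 51\right) + 180 = -19 + 180 = 161$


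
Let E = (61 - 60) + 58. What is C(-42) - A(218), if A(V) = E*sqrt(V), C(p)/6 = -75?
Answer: -450 - 59*sqrt(218) ≈ -1321.1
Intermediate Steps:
C(p) = -450 (C(p) = 6*(-75) = -450)
E = 59 (E = 1 + 58 = 59)
A(V) = 59*sqrt(V)
C(-42) - A(218) = -450 - 59*sqrt(218)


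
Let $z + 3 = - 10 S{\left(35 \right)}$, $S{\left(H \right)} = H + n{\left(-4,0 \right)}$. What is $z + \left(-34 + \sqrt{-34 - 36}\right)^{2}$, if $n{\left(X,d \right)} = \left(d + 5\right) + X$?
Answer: $723 - 68 i \sqrt{70} \approx 723.0 - 568.93 i$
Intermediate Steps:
$n{\left(X,d \right)} = 5 + X + d$ ($n{\left(X,d \right)} = \left(5 + d\right) + X = 5 + X + d$)
$S{\left(H \right)} = 1 + H$ ($S{\left(H \right)} = H + \left(5 - 4 + 0\right) = H + 1 = 1 + H$)
$z = -363$ ($z = -3 - 10 \left(1 + 35\right) = -3 - 360 = -363$)
$z + \left(-34 + \sqrt{-34 - 36}\right)^{2} = -363 + \left(-34 + \sqrt{-34 - 36}\right)^{2} = -363 + \left(-34 + \sqrt{-70}\right)^{2} = -363 + \left(-34 + i \sqrt{70}\right)^{2}$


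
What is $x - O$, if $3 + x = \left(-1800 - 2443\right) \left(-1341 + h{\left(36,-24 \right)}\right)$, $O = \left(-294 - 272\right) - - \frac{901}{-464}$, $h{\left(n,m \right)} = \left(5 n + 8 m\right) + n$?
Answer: $\frac{2593108517}{464} \approx 5.5886 \cdot 10^{6}$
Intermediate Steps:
$h{\left(n,m \right)} = 6 n + 8 m$
$O = - \frac{263525}{464}$ ($O = -566 - \left(-901\right) \left(- \frac{1}{464}\right) = -566 - \frac{901}{464} = - \frac{263525}{464} \approx -567.94$)
$x = 5588028$ ($x = -3 + \left(-1800 - 2443\right) \left(-1341 + \left(6 \cdot 36 + 8 \left(-24\right)\right)\right) = -3 - 4243 \left(-1341 + \left(216 - 192\right)\right) = -3 - 4243 \left(-1341 + 24\right) = -3 - -5588031 = -3 + 5588031 = 5588028$)
$x - O = 5588028 - - \frac{263525}{464} = 5588028 + \frac{263525}{464} = \frac{2593108517}{464}$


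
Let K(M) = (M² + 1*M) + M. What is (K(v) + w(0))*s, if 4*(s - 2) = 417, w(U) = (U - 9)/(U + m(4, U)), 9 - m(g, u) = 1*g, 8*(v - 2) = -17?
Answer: -55335/256 ≈ -216.15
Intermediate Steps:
v = -⅛ (v = 2 + (⅛)*(-17) = 2 - 17/8 = -⅛ ≈ -0.12500)
m(g, u) = 9 - g
K(M) = M² + 2*M (K(M) = (M² + M) + M = (M + M²) + M = M² + 2*M)
w(U) = (-9 + U)/(5 + U) (w(U) = (U - 9)/(U + (9 - 1*4)) = (-9 + U)/(U + (9 - 4)) = (-9 + U)/(U + 5) = (-9 + U)/(5 + U))
s = 425/4 (s = 2 + (¼)*417 = 2 + 417/4 = 425/4 ≈ 106.25)
(K(v) + w(0))*s = (-(2 - ⅛)/8 + (-9 + 0)/(5 + 0))*(425/4) = (-⅛*15/8 - 9/5)*(425/4) = (-15/64 + (⅕)*(-9))*(425/4) = (-15/64 - 9/5)*(425/4) = -651/320*425/4 = -55335/256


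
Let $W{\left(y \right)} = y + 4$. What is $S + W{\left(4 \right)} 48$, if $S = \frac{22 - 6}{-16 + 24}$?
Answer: $386$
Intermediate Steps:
$W{\left(y \right)} = 4 + y$
$S = 2$ ($S = \frac{16}{8} = 16 \cdot \frac{1}{8} = 2$)
$S + W{\left(4 \right)} 48 = 2 + \left(4 + 4\right) 48 = 2 + 8 \cdot 48 = 2 + 384 = 386$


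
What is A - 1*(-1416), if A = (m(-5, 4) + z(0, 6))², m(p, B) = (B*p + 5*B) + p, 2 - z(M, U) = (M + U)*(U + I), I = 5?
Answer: 6177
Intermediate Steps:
z(M, U) = 2 - (5 + U)*(M + U) (z(M, U) = 2 - (M + U)*(U + 5) = 2 - (M + U)*(5 + U) = 2 - (5 + U)*(M + U))
m(p, B) = p + 5*B + B*p (m(p, B) = (5*B + B*p) + p = p + 5*B + B*p)
A = 4761 (A = ((-5 + 5*4 + 4*(-5)) + (2 - 1*6² - 5*0 - 5*6 - 1*0*6))² = ((-5 + 20 - 20) + (2 - 1*36 + 0 - 30 + 0))² = (-5 + (2 - 36 + 0 - 30 + 0))² = (-5 - 64)² = (-69)² = 4761)
A - 1*(-1416) = 4761 - 1*(-1416) = 4761 + 1416 = 6177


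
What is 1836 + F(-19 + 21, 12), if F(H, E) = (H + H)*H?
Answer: 1844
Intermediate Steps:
F(H, E) = 2*H² (F(H, E) = (2*H)*H = 2*H²)
1836 + F(-19 + 21, 12) = 1836 + 2*(-19 + 21)² = 1836 + 2*2² = 1836 + 2*4 = 1836 + 8 = 1844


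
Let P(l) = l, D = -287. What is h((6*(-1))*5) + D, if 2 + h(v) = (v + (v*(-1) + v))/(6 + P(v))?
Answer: -1151/4 ≈ -287.75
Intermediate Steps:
h(v) = -2 + v/(6 + v) (h(v) = -2 + (v + (v*(-1) + v))/(6 + v) = -2 + (v + (-v + v))/(6 + v) = -2 + (v + 0)/(6 + v) = -2 + v/(6 + v))
h((6*(-1))*5) + D = (-12 - 6*(-1)*5)/(6 + (6*(-1))*5) - 287 = (-12 - (-6)*5)/(6 - 6*5) - 287 = (-12 - 1*(-30))/(6 - 30) - 287 = (-12 + 30)/(-24) - 287 = -1/24*18 - 287 = -¾ - 287 = -1151/4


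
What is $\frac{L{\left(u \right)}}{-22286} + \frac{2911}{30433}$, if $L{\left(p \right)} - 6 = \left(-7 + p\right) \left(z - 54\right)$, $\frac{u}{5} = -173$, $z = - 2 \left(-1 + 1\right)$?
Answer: $- \frac{684168578}{339114919} \approx -2.0175$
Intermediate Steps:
$z = 0$ ($z = \left(-2\right) 0 = 0$)
$u = -865$ ($u = 5 \left(-173\right) = -865$)
$L{\left(p \right)} = 384 - 54 p$ ($L{\left(p \right)} = 6 + \left(-7 + p\right) \left(0 - 54\right) = 6 + \left(-7 + p\right) \left(-54\right) = 6 - \left(-378 + 54 p\right) = 384 - 54 p$)
$\frac{L{\left(u \right)}}{-22286} + \frac{2911}{30433} = \frac{384 - -46710}{-22286} + \frac{2911}{30433} = \left(384 + 46710\right) \left(- \frac{1}{22286}\right) + 2911 \cdot \frac{1}{30433} = 47094 \left(- \frac{1}{22286}\right) + \frac{2911}{30433} = - \frac{23547}{11143} + \frac{2911}{30433} = - \frac{684168578}{339114919}$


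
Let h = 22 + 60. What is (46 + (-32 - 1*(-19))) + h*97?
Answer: 7987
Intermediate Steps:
h = 82
(46 + (-32 - 1*(-19))) + h*97 = (46 + (-32 - 1*(-19))) + 82*97 = (46 + (-32 + 19)) + 7954 = (46 - 13) + 7954 = 33 + 7954 = 7987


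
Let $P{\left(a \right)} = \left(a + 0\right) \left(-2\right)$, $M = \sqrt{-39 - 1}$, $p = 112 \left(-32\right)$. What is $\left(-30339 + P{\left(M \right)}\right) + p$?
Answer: $-33923 - 4 i \sqrt{10} \approx -33923.0 - 12.649 i$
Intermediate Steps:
$p = -3584$
$M = 2 i \sqrt{10}$ ($M = \sqrt{-40} = 2 i \sqrt{10} \approx 6.3246 i$)
$P{\left(a \right)} = - 2 a$ ($P{\left(a \right)} = a \left(-2\right) = - 2 a$)
$\left(-30339 + P{\left(M \right)}\right) + p = \left(-30339 - 2 \cdot 2 i \sqrt{10}\right) - 3584 = \left(-30339 - 4 i \sqrt{10}\right) - 3584 = -33923 - 4 i \sqrt{10}$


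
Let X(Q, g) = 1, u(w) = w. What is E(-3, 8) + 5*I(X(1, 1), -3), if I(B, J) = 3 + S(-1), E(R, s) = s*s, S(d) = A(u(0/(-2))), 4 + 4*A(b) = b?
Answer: 74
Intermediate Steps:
A(b) = -1 + b/4
S(d) = -1 (S(d) = -1 + (0/(-2))/4 = -1 + (0*(-½))/4 = -1 + (¼)*0 = -1 + 0 = -1)
E(R, s) = s²
I(B, J) = 2 (I(B, J) = 3 - 1 = 2)
E(-3, 8) + 5*I(X(1, 1), -3) = 8² + 5*2 = 64 + 10 = 74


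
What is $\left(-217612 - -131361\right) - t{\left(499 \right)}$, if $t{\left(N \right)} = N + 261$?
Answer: $-87011$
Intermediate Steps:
$t{\left(N \right)} = 261 + N$
$\left(-217612 - -131361\right) - t{\left(499 \right)} = \left(-217612 - -131361\right) - \left(261 + 499\right) = \left(-217612 + 131361\right) - 760 = -86251 - 760 = -87011$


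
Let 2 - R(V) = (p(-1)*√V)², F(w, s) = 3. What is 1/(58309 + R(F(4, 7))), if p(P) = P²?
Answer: 1/58308 ≈ 1.7150e-5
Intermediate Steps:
R(V) = 2 - V (R(V) = 2 - ((-1)²*√V)² = 2 - (1*√V)² = 2 - (√V)² = 2 - V)
1/(58309 + R(F(4, 7))) = 1/(58309 + (2 - 1*3)) = 1/(58309 + (2 - 3)) = 1/(58309 - 1) = 1/58308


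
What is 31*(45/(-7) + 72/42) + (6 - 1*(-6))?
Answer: -939/7 ≈ -134.14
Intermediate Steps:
31*(45/(-7) + 72/42) + (6 - 1*(-6)) = 31*(45*(-1/7) + 72*(1/42)) + (6 + 6) = 31*(-45/7 + 12/7) + 12 = 31*(-33/7) + 12 = -1023/7 + 12 = -939/7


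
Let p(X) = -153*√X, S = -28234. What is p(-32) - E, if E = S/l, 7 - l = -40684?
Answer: 28234/40691 - 612*I*√2 ≈ 0.69386 - 865.5*I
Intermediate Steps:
l = 40691 (l = 7 - 1*(-40684) = 7 + 40684 = 40691)
E = -28234/40691 ≈ -0.69386
p(-32) - E = -612*I*√2 - 1*(-28234/40691) = -612*I*√2 + 28234/40691 = 28234/40691 - 612*I*√2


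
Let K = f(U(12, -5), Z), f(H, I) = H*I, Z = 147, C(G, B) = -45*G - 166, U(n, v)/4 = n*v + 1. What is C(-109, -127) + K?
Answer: -29953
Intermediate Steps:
U(n, v) = 4 + 4*n*v (U(n, v) = 4*(n*v + 1) = 4*(1 + n*v) = 4 + 4*n*v)
C(G, B) = -166 - 45*G
K = -34692 (K = (4 + 4*12*(-5))*147 = (4 - 240)*147 = -236*147 = -34692)
C(-109, -127) + K = (-166 - 45*(-109)) - 34692 = (-166 + 4905) - 34692 = 4739 - 34692 = -29953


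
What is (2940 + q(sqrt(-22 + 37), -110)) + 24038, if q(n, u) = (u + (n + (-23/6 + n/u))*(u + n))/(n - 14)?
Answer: 322089179/11946 + 27569*sqrt(15)/3982 ≈ 26989.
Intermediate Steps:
q(n, u) = (u + (n + u)*(-23/6 + n + n/u))/(-14 + n) (q(n, u) = (u + (n + (-23*1/6 + n/u))*(n + u))/(-14 + n) = (u + (n + (-23/6 + n/u))*(n + u))/(-14 + n) = (u + (-23/6 + n + n/u)*(n + u))/(-14 + n) = (u + (n + u)*(-23/6 + n + n/u))/(-14 + n))
(2940 + q(sqrt(-22 + 37), -110)) + 24038 = (2940 + ((sqrt(-22 + 37))**2 - 17/6*(-110)**2 + sqrt(-22 + 37)*(-110)**2 - 110*(sqrt(-22 + 37))**2 - 17/6*sqrt(-22 + 37)*(-110))/((-110)*(-14 + sqrt(-22 + 37)))) + 24038 = (2940 - ((sqrt(15))**2 - 17/6*12100 + sqrt(15)*12100 - 110*(sqrt(15))**2 - 17/6*sqrt(15)*(-110))/(110*(-14 + sqrt(15)))) + 24038 = (2940 - (15 - 102850/3 + 12100*sqrt(15) - 110*15 + 935*sqrt(15)/3)/(110*(-14 + sqrt(15)))) + 24038 = (2940 - (15 - 102850/3 + 12100*sqrt(15) - 1650 + 935*sqrt(15)/3)/(110*(-14 + sqrt(15)))) + 24038 = (2940 - (-107755/3 + 37235*sqrt(15)/3)/(110*(-14 + sqrt(15)))) + 24038 = 26978 - (-107755/3 + 37235*sqrt(15)/3)/(110*(-14 + sqrt(15)))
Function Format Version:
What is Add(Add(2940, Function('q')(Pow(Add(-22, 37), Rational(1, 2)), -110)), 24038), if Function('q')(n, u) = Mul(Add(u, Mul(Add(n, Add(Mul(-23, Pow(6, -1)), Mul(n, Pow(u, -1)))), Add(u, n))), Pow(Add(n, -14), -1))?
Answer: Add(Rational(322089179, 11946), Mul(Rational(27569, 3982), Pow(15, Rational(1, 2)))) ≈ 26989.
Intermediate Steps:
Function('q')(n, u) = Mul(Pow(Add(-14, n), -1), Add(u, Mul(Add(n, u), Add(Rational(-23, 6), n, Mul(n, Pow(u, -1)))))) (Function('q')(n, u) = Mul(Add(u, Mul(Add(n, Add(Mul(-23, Rational(1, 6)), Mul(n, Pow(u, -1)))), Add(n, u))), Pow(Add(-14, n), -1)) = Mul(Add(u, Mul(Add(n, Add(Rational(-23, 6), Mul(n, Pow(u, -1)))), Add(n, u))), Pow(Add(-14, n), -1)) = Mul(Add(u, Mul(Add(Rational(-23, 6), n, Mul(n, Pow(u, -1))), Add(n, u))), Pow(Add(-14, n), -1)) = Mul(Add(u, Mul(Add(n, u), Add(Rational(-23, 6), n, Mul(n, Pow(u, -1))))), Pow(Add(-14, n), -1)) = Mul(Pow(Add(-14, n), -1), Add(u, Mul(Add(n, u), Add(Rational(-23, 6), n, Mul(n, Pow(u, -1)))))))
Add(Add(2940, Function('q')(Pow(Add(-22, 37), Rational(1, 2)), -110)), 24038) = Add(Add(2940, Mul(Pow(-110, -1), Pow(Add(-14, Pow(Add(-22, 37), Rational(1, 2))), -1), Add(Pow(Pow(Add(-22, 37), Rational(1, 2)), 2), Mul(Rational(-17, 6), Pow(-110, 2)), Mul(Pow(Add(-22, 37), Rational(1, 2)), Pow(-110, 2)), Mul(-110, Pow(Pow(Add(-22, 37), Rational(1, 2)), 2)), Mul(Rational(-17, 6), Pow(Add(-22, 37), Rational(1, 2)), -110)))), 24038) = Add(Add(2940, Mul(Rational(-1, 110), Pow(Add(-14, Pow(15, Rational(1, 2))), -1), Add(Pow(Pow(15, Rational(1, 2)), 2), Mul(Rational(-17, 6), 12100), Mul(Pow(15, Rational(1, 2)), 12100), Mul(-110, Pow(Pow(15, Rational(1, 2)), 2)), Mul(Rational(-17, 6), Pow(15, Rational(1, 2)), -110)))), 24038) = Add(Add(2940, Mul(Rational(-1, 110), Pow(Add(-14, Pow(15, Rational(1, 2))), -1), Add(15, Rational(-102850, 3), Mul(12100, Pow(15, Rational(1, 2))), Mul(-110, 15), Mul(Rational(935, 3), Pow(15, Rational(1, 2)))))), 24038) = Add(Add(2940, Mul(Rational(-1, 110), Pow(Add(-14, Pow(15, Rational(1, 2))), -1), Add(15, Rational(-102850, 3), Mul(12100, Pow(15, Rational(1, 2))), -1650, Mul(Rational(935, 3), Pow(15, Rational(1, 2)))))), 24038) = Add(Add(2940, Mul(Rational(-1, 110), Pow(Add(-14, Pow(15, Rational(1, 2))), -1), Add(Rational(-107755, 3), Mul(Rational(37235, 3), Pow(15, Rational(1, 2)))))), 24038) = Add(26978, Mul(Rational(-1, 110), Pow(Add(-14, Pow(15, Rational(1, 2))), -1), Add(Rational(-107755, 3), Mul(Rational(37235, 3), Pow(15, Rational(1, 2))))))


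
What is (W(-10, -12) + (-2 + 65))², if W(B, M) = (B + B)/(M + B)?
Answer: 494209/121 ≈ 4084.4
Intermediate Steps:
W(B, M) = 2*B/(B + M) (W(B, M) = (2*B)/(B + M) = 2*B/(B + M))
(W(-10, -12) + (-2 + 65))² = (2*(-10)/(-10 - 12) + (-2 + 65))² = (2*(-10)/(-22) + 63)² = (2*(-10)*(-1/22) + 63)² = (10/11 + 63)² = (703/11)² = 494209/121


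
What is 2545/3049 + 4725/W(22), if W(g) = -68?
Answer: -14233465/207332 ≈ -68.651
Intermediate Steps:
2545/3049 + 4725/W(22) = 2545/3049 + 4725/(-68) = 2545*(1/3049) + 4725*(-1/68) = 2545/3049 - 4725/68 = -14233465/207332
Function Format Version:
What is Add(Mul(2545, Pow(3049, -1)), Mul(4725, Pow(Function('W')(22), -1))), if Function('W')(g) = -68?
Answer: Rational(-14233465, 207332) ≈ -68.651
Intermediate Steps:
Add(Mul(2545, Pow(3049, -1)), Mul(4725, Pow(Function('W')(22), -1))) = Add(Mul(2545, Pow(3049, -1)), Mul(4725, Pow(-68, -1))) = Add(Mul(2545, Rational(1, 3049)), Mul(4725, Rational(-1, 68))) = Add(Rational(2545, 3049), Rational(-4725, 68)) = Rational(-14233465, 207332)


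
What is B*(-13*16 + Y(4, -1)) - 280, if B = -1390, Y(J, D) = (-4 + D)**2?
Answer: 254090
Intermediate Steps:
B*(-13*16 + Y(4, -1)) - 280 = -1390*(-13*16 + (-4 - 1)**2) - 280 = -1390*(-208 + (-5)**2) - 280 = -1390*(-208 + 25) - 280 = -1390*(-183) - 280 = 254370 - 280 = 254090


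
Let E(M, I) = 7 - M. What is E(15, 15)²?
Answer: 64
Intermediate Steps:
E(15, 15)² = (7 - 1*15)² = (7 - 15)² = (-8)² = 64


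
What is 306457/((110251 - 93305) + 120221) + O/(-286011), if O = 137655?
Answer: 7640927738/4359030093 ≈ 1.7529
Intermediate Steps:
306457/((110251 - 93305) + 120221) + O/(-286011) = 306457/((110251 - 93305) + 120221) + 137655/(-286011) = 306457/(16946 + 120221) + 137655*(-1/286011) = 306457/137167 - 15295/31779 = 7640927738/4359030093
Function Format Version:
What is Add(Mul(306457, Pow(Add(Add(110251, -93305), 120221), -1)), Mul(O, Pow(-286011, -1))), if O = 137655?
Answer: Rational(7640927738, 4359030093) ≈ 1.7529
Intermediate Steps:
Add(Mul(306457, Pow(Add(Add(110251, -93305), 120221), -1)), Mul(O, Pow(-286011, -1))) = Add(Mul(306457, Pow(Add(Add(110251, -93305), 120221), -1)), Mul(137655, Pow(-286011, -1))) = Add(Mul(306457, Pow(Add(16946, 120221), -1)), Mul(137655, Rational(-1, 286011))) = Add(Mul(306457, Pow(137167, -1)), Rational(-15295, 31779)) = Add(Mul(306457, Rational(1, 137167)), Rational(-15295, 31779)) = Add(Rational(306457, 137167), Rational(-15295, 31779)) = Rational(7640927738, 4359030093)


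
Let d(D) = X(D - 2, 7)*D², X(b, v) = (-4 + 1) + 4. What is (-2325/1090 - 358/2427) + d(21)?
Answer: 232120327/529086 ≈ 438.72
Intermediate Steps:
X(b, v) = 1 (X(b, v) = -3 + 4 = 1)
d(D) = D² (d(D) = 1*D² = D²)
(-2325/1090 - 358/2427) + d(21) = (-2325/1090 - 358/2427) + 21² = (-2325*1/1090 - 358*1/2427) + 441 = (-465/218 - 358/2427) + 441 = -1206599/529086 + 441 = 232120327/529086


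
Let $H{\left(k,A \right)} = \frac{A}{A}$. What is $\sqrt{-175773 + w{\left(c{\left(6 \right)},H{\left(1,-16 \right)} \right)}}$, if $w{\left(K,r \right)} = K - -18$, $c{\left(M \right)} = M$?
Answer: $i \sqrt{175749} \approx 419.22 i$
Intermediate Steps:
$H{\left(k,A \right)} = 1$
$w{\left(K,r \right)} = 18 + K$ ($w{\left(K,r \right)} = K + 18 = 18 + K$)
$\sqrt{-175773 + w{\left(c{\left(6 \right)},H{\left(1,-16 \right)} \right)}} = \sqrt{-175773 + \left(18 + 6\right)} = \sqrt{-175773 + 24} = \sqrt{-175749} = i \sqrt{175749}$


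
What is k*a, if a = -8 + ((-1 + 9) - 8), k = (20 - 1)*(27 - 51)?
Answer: 3648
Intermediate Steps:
k = -456 (k = 19*(-24) = -456)
a = -8 (a = -8 + (8 - 8) = -8 + 0 = -8)
k*a = -456*(-8) = 3648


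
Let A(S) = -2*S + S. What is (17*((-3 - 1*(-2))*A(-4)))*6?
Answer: -408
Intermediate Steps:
A(S) = -S
(17*((-3 - 1*(-2))*A(-4)))*6 = (17*((-3 - 1*(-2))*(-1*(-4))))*6 = (17*((-3 + 2)*4))*6 = (17*(-1*4))*6 = (17*(-4))*6 = -68*6 = -408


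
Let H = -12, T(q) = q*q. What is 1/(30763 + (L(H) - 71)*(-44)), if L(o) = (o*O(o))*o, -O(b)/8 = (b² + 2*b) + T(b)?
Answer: 1/13415519 ≈ 7.4541e-8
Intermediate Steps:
T(q) = q²
O(b) = -16*b - 16*b² (O(b) = -8*((b² + 2*b) + b²) = -8*(2*b + 2*b²) = -16*b - 16*b²)
L(o) = 16*o³*(-1 - o) (L(o) = (o*(16*o*(-1 - o)))*o = (16*o²*(-1 - o))*o = 16*o³*(-1 - o))
1/(30763 + (L(H) - 71)*(-44)) = 1/(30763 + (16*(-12)³*(-1 - 1*(-12)) - 71)*(-44)) = 1/(30763 + (16*(-1728)*(-1 + 12) - 71)*(-44)) = 1/(30763 + (16*(-1728)*11 - 71)*(-44)) = 1/(30763 + (-304128 - 71)*(-44)) = 1/(30763 - 304199*(-44)) = 1/(30763 + 13384756) = 1/13415519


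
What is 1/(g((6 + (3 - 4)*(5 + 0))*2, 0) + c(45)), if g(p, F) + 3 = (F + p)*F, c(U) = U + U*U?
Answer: 1/2067 ≈ 0.00048379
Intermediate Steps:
c(U) = U + U²
g(p, F) = -3 + F*(F + p) (g(p, F) = -3 + (F + p)*F = -3 + F*(F + p))
1/(g((6 + (3 - 4)*(5 + 0))*2, 0) + c(45)) = 1/((-3 + 0² + 0*((6 + (3 - 4)*(5 + 0))*2)) + 45*(1 + 45)) = 1/((-3 + 0 + 0*((6 - 1*5)*2)) + 45*46) = 1/((-3 + 0 + 0*((6 - 5)*2)) + 2070) = 1/((-3 + 0 + 0*(1*2)) + 2070) = 1/((-3 + 0 + 0*2) + 2070) = 1/((-3 + 0 + 0) + 2070) = 1/(-3 + 2070) = 1/2067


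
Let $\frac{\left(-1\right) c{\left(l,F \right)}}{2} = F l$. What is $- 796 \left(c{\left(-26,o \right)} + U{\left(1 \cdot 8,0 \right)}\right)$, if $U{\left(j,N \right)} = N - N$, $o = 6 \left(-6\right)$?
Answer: $1490112$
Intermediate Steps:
$o = -36$
$U{\left(j,N \right)} = 0$
$c{\left(l,F \right)} = - 2 F l$
$- 796 \left(c{\left(-26,o \right)} + U{\left(1 \cdot 8,0 \right)}\right) = - 796 \left(\left(-2\right) \left(-36\right) \left(-26\right) + 0\right) = - 796 \left(-1872 + 0\right) = \left(-796\right) \left(-1872\right) = 1490112$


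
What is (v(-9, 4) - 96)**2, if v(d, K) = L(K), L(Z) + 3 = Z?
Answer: 9025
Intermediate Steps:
L(Z) = -3 + Z
v(d, K) = -3 + K
(v(-9, 4) - 96)**2 = ((-3 + 4) - 96)**2 = (1 - 96)**2 = (-95)**2 = 9025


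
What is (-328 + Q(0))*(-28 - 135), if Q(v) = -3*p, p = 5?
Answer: 55909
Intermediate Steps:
Q(v) = -15 (Q(v) = -3*5 = -15)
(-328 + Q(0))*(-28 - 135) = (-328 - 15)*(-28 - 135) = -343*(-163) = 55909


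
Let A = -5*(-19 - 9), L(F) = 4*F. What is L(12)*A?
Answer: 6720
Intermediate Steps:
A = 140 (A = -5*(-28) = 140)
L(12)*A = (4*12)*140 = 48*140 = 6720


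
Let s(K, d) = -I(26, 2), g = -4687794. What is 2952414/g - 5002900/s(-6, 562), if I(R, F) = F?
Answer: 651459963827/260433 ≈ 2.5014e+6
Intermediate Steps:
s(K, d) = -2 (s(K, d) = -1*2 = -2)
2952414/g - 5002900/s(-6, 562) = 2952414/(-4687794) - 5002900/(-2) = 2952414*(-1/4687794) - 5002900*(-½) = -164023/260433 + 2501450 = 651459963827/260433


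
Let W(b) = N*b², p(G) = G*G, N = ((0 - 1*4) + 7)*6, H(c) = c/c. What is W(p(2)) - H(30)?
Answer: 287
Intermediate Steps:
H(c) = 1
N = 18 (N = ((0 - 4) + 7)*6 = (-4 + 7)*6 = 3*6 = 18)
p(G) = G²
W(b) = 18*b²
W(p(2)) - H(30) = 18*(2²)² - 1*1 = 18*4² - 1 = 18*16 - 1 = 288 - 1 = 287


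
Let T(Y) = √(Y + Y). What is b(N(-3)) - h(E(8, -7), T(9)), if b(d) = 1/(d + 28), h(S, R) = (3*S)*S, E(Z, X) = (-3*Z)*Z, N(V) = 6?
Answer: -3760127/34 ≈ -1.1059e+5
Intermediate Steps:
E(Z, X) = -3*Z²
T(Y) = √2*√Y (T(Y) = √(2*Y) = √2*√Y)
h(S, R) = 3*S²
b(d) = 1/(28 + d)
b(N(-3)) - h(E(8, -7), T(9)) = 1/(28 + 6) - 3*(-3*8²)² = 1/34 - 3*(-3*64)² = 1/34 - 3*(-192)² = 1/34 - 3*36864 = 1/34 - 1*110592 = 1/34 - 110592 = -3760127/34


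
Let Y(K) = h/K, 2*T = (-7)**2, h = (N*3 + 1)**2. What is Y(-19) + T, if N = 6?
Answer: 11/2 ≈ 5.5000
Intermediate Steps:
h = 361 (h = (6*3 + 1)**2 = (18 + 1)**2 = 19**2 = 361)
T = 49/2 (T = (1/2)*(-7)**2 = (1/2)*49 = 49/2 ≈ 24.500)
Y(K) = 361/K
Y(-19) + T = 361/(-19) + 49/2 = 361*(-1/19) + 49/2 = -19 + 49/2 = 11/2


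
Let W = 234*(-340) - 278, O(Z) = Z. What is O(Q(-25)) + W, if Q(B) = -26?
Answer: -79864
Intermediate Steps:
W = -79838 (W = -79560 - 278 = -79838)
O(Q(-25)) + W = -26 - 79838 = -79864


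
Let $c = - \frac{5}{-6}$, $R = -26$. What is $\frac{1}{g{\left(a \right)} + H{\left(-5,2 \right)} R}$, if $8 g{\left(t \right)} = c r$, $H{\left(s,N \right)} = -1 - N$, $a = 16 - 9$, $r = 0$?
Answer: $\frac{1}{78} \approx 0.012821$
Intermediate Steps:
$a = 7$ ($a = 16 - 9 = 7$)
$c = \frac{5}{6}$ ($c = \left(-5\right) \left(- \frac{1}{6}\right) = \frac{5}{6} \approx 0.83333$)
$g{\left(t \right)} = 0$ ($g{\left(t \right)} = \frac{\frac{5}{6} \cdot 0}{8} = \frac{1}{8} \cdot 0 = 0$)
$\frac{1}{g{\left(a \right)} + H{\left(-5,2 \right)} R} = \frac{1}{0 + \left(-1 - 2\right) \left(-26\right)} = \frac{1}{0 - -78} = \frac{1}{0 + 78} = \frac{1}{78}$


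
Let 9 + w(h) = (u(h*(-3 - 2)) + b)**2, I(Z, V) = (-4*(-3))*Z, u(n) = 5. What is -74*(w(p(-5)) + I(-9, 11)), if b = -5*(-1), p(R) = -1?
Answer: 1258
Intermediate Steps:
b = 5
I(Z, V) = 12*Z
w(h) = 91 (w(h) = -9 + (5 + 5)**2 = -9 + 10**2 = -9 + 100 = 91)
-74*(w(p(-5)) + I(-9, 11)) = -74*(91 + 12*(-9)) = -74*(91 - 108) = -74*(-17) = 1258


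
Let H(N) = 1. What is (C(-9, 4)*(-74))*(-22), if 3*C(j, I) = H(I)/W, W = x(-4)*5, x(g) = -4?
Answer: -407/15 ≈ -27.133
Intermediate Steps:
W = -20 (W = -4*5 = -20)
C(j, I) = -1/60 (C(j, I) = (1/(-20))/3 = (1*(-1/20))/3 = (⅓)*(-1/20) = -1/60)
(C(-9, 4)*(-74))*(-22) = -1/60*(-74)*(-22) = (37/30)*(-22) = -407/15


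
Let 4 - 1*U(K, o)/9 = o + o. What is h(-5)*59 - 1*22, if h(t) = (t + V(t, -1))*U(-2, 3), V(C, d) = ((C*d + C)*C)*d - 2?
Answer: 7412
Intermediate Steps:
U(K, o) = 36 - 18*o (U(K, o) = 36 - 9*(o + o) = 36 - 18*o)
V(C, d) = -2 + C*d*(C + C*d) (V(C, d) = ((C + C*d)*C)*d - 2 = (C*(C + C*d))*d - 2 = C*d*(C + C*d) - 2 = -2 + C*d*(C + C*d))
h(t) = 36 - 18*t (h(t) = (t + (-2 - t² + t²*(-1)²))*(36 - 18*3) = (t + (-2 - t² + t²*1))*(36 - 54) = (t + (-2 - t² + t²))*(-18) = (t - 2)*(-18) = (-2 + t)*(-18) = 36 - 18*t)
h(-5)*59 - 1*22 = (36 - 18*(-5))*59 - 1*22 = (36 + 90)*59 - 22 = 126*59 - 22 = 7434 - 22 = 7412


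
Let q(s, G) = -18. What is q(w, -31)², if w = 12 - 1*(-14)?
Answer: 324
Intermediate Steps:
w = 26 (w = 12 + 14 = 26)
q(w, -31)² = (-18)² = 324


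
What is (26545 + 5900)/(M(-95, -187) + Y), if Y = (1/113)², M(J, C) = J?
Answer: -414290205/1213054 ≈ -341.53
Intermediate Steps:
Y = 1/12769 (Y = (1/113)² = 1/12769 ≈ 7.8315e-5)
(26545 + 5900)/(M(-95, -187) + Y) = (26545 + 5900)/(-95 + 1/12769) = 32445/(-1213054/12769) = 32445*(-12769/1213054) = -414290205/1213054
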